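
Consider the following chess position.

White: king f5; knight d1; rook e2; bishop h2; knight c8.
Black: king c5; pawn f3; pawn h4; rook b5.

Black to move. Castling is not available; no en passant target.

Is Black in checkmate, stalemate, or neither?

Black to move; black king on c5.
In check: no.
Legal moves for Black: Kc6+, Kd5, Kd4+, Kc4+, Kb4+, Rb8, Rb7, Rb6, Ra5, Rb4, Rb3, Rb2, Rb1, fxe2, h3, f2.
Black has 16 legal moves and is not in check → neither.

neither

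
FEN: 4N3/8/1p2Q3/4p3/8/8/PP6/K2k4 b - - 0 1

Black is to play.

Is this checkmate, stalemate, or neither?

Black to move; black king on d1.
In check: no.
Legal moves for Black: Ke2, Kd2, Kc2, Ke1, Kc1, b5, e4.
Black has 7 legal moves and is not in check → neither.

neither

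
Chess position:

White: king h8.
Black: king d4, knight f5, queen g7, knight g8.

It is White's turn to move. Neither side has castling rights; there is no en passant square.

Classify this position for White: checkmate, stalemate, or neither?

checkmate

White to move; white king on h8.
In check: yes, from the black queen on g7.
King squares — g7: attacked by Nf5; h7: attacked by Qg7; g8: attacked by Qg7.
Legal moves for White: none.
In check with no legal moves → checkmate.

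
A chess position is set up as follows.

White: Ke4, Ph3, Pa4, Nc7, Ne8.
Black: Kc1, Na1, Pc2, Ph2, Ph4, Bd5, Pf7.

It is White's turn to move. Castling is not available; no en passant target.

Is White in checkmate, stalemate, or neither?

White to move; white king on e4.
In check: yes, from the black bishop on d5.
King squares — d3: available; e3: available; f3: attacked by Bd5; d4: available; f4: available; d5: available; e5: available; f5: available.
Legal moves for White: Kf5, Ke5, Kxd5, Kf4, Kd4, Ke3, Kd3, Nxd5.
White is in check but has 8 legal moves → neither.

neither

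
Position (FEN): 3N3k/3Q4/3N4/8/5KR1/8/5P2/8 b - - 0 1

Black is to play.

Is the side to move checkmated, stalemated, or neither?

Black to move; black king on h8.
In check: no.
King squares — g7: attacked by Rg4; h7: attacked by Qd7; g8: attacked by Rg4.
Legal moves for Black: none.
Not in check and no legal moves → stalemate.

stalemate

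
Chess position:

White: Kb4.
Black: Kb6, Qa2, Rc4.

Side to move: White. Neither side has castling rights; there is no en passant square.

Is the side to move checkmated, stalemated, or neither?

checkmate

White to move; white king on b4.
In check: yes, from the black rook on c4.
King squares — a3: attacked by Qa2; b3: attacked by Qa2; c3: attacked by Rc4; a4: attacked by Qa2; c4: attacked by Qa2; a5: attacked by Qa2; b5: attacked by Kb6; c5: attacked by Rc4.
Legal moves for White: none.
In check with no legal moves → checkmate.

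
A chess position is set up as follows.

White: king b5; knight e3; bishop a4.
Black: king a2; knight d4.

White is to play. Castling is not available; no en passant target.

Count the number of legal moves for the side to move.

6

White to move; king on b5.
In check: yes, from the black knight on d4.
Legal moves: Kb6, Ka6, Kc5, Ka5, Kc4, Kb4.
Count: 6.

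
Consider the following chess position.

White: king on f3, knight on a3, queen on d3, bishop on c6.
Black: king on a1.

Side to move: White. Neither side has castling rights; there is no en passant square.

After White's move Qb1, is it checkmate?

yes

After Qb1: black king on a1; in check: yes, from the white queen on b1.
King squares — b1: attacked by Na3; a2: attacked by Qb1; b2: attacked by Qb1.
Black has no legal moves → checkmate.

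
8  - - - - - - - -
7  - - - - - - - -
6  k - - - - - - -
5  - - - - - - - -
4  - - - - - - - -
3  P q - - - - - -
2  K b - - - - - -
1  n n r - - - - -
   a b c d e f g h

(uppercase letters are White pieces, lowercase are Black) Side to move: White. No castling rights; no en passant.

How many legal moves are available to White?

White to move; king on a2.
In check: yes, from the black queen on b3.
Legal moves: none.
Count: 0.

0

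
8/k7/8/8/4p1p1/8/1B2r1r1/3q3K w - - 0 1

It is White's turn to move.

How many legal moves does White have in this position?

0

White to move; king on h1.
In check: yes, from the black queen on d1.
Legal moves: none.
Count: 0.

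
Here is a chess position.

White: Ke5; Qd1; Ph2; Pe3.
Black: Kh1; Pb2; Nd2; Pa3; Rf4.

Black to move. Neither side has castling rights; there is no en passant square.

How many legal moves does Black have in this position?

Black to move; king on h1.
In check: yes, from the white queen on d1.
Legal moves: Kxh2, Kg2, Rf1, Nf1.
Count: 4.

4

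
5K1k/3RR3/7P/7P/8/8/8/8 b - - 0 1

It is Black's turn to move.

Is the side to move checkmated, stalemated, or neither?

Black to move; black king on h8.
In check: no.
King squares — g7: attacked by Ph6; h7: attacked by Re7; g8: attacked by Kf8.
Legal moves for Black: none.
Not in check and no legal moves → stalemate.

stalemate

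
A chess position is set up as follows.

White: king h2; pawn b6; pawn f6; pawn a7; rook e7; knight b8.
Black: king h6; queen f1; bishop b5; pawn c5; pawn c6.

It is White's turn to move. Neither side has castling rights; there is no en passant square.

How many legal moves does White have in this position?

White to move; king on h2.
In check: no.
Legal moves: Nd7, Nxc6, Na6, Re8, Rh7+, Rg7, Rf7, Rd7, Rc7, Rb7, Re6, Re5, Re4, Re3, Re2, Re1, Kg3, a8=Q, a8=R, a8=B, a8=N, f7, b7.
Count: 23.

23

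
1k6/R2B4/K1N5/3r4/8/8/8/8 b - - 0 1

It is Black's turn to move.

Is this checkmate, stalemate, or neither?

checkmate

Black to move; black king on b8.
In check: yes, from the white knight on c6.
King squares — a7: attacked by Ka6; b7: attacked by Ka6; c7: attacked by Ra7; a8: attacked by Ra7; c8: attacked by Bd7.
Legal moves for Black: none.
In check with no legal moves → checkmate.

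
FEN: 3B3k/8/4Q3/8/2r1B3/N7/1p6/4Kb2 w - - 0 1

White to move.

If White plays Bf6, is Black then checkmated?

yes

After Bf6: black king on h8; in check: yes, from the white bishop on f6.
King squares — g7: attacked by Bf6; h7: attacked by Be4; g8: attacked by Qe6.
Black has no legal moves → checkmate.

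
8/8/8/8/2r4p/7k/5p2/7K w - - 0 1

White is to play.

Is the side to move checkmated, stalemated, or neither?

White to move; white king on h1.
In check: no.
King squares — g1: attacked by Pf2; g2: attacked by Kh3; h2: attacked by Kh3.
Legal moves for White: none.
Not in check and no legal moves → stalemate.

stalemate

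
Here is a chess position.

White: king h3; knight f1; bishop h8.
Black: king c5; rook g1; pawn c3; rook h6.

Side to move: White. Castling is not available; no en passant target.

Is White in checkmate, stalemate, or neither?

checkmate

White to move; white king on h3.
In check: yes, from the black rook on h6.
King squares — g2: attacked by Rg1; h2: attacked by Rh6; g3: attacked by Rg1; g4: attacked by Rg1; h4: attacked by Rh6.
Legal moves for White: none.
In check with no legal moves → checkmate.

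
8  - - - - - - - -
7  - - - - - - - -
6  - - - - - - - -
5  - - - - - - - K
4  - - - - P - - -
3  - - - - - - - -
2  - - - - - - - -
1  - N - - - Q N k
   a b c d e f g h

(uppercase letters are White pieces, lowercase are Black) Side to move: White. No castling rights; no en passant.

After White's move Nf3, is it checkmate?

After Nf3: black king on h1; in check: yes, from the white queen on f1.
King squares — g1: attacked by Qf1; g2: attacked by Qf1; h2: attacked by Nf3.
Black has no legal moves → checkmate.

yes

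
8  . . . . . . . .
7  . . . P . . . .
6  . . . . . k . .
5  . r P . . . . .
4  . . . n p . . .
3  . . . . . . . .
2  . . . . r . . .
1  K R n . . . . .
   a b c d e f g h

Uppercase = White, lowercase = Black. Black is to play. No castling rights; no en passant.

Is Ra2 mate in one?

yes

After Ra2: white king on a1; in check: yes, from the black rook on a2.
King squares — b1: own rook; a2: attacked by Nc1; b2: attacked by Ra2.
White has no legal moves → checkmate.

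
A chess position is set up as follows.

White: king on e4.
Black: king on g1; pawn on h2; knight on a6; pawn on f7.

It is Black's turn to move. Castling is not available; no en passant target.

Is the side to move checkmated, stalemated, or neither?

neither

Black to move; black king on g1.
In check: no.
Legal moves for Black: Nb8, Nc7, Nc5+, Nb4, Kg2, Kf2, Kh1, Kf1, f6, h1=Q+, h1=R, h1=B+, h1=N, f5+.
Black has 14 legal moves and is not in check → neither.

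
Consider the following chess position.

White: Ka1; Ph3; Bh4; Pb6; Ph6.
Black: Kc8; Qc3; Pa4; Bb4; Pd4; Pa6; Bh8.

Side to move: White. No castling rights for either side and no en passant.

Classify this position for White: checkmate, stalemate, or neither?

White to move; white king on a1.
In check: yes, from the black queen on c3.
King squares — b1: available; a2: available; b2: attacked by Qc3.
Legal moves for White: Ka2, Kb1.
White is in check but has 2 legal moves → neither.

neither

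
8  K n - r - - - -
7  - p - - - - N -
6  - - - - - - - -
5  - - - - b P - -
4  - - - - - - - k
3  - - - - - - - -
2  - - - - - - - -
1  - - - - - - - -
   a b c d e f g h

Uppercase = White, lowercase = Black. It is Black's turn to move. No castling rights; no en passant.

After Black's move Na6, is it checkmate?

After Na6: white king on a8; in check: yes, from the black rook on d8.
White has 2 legal replies: Kxb7, Ka7.
In check but a legal move exists → not checkmate.

no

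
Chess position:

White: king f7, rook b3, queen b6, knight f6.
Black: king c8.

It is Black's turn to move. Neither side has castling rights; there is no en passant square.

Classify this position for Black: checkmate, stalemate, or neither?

Black to move; black king on c8.
In check: no.
King squares — b7: attacked by Qb6; c7: attacked by Qb6; d7: attacked by Nf6; b8: attacked by Qb6; d8: attacked by Qb6.
Legal moves for Black: none.
Not in check and no legal moves → stalemate.

stalemate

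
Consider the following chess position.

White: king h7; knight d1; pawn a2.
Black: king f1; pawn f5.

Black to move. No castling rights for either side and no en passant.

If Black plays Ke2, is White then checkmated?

no

After Ke2: white king on h7; in check: no.
White is not in check, so this cannot be checkmate.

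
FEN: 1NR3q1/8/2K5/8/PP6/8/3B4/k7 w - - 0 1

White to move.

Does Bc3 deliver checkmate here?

After Bc3: black king on a1; in check: yes, from the white bishop on c3.
Black has 2 legal replies: Ka2, Kb1.
In check but a legal move exists → not checkmate.

no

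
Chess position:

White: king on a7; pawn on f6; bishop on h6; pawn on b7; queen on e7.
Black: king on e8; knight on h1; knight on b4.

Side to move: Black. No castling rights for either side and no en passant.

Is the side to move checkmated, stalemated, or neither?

checkmate

Black to move; black king on e8.
In check: yes, from the white queen on e7.
King squares — d7: attacked by Qe7; e7: attacked by Pf6; f7: attacked by Qe7; d8: attacked by Qe7; f8: attacked by Bh6.
Legal moves for Black: none.
In check with no legal moves → checkmate.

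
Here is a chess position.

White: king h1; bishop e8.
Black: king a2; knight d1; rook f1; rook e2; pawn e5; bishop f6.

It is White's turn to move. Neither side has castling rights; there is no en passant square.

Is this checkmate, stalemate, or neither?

White to move; white king on h1.
In check: yes, from the black rook on f1.
King squares — g1: attacked by Rf1; g2: attacked by Re2; h2: attacked by Re2.
Legal moves for White: none.
In check with no legal moves → checkmate.

checkmate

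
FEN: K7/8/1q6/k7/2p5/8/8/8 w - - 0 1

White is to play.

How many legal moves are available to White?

White to move; king on a8.
In check: no.
Legal moves: none.
Count: 0.

0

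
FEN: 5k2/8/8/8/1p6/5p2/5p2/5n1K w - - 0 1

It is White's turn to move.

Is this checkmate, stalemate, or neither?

White to move; white king on h1.
In check: no.
King squares — g1: attacked by Pf2; g2: attacked by Pf3; h2: attacked by Nf1.
Legal moves for White: none.
Not in check and no legal moves → stalemate.

stalemate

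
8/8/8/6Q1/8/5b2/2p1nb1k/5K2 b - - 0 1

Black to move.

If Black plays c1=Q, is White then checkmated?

no

After c1=Q: white king on f1; in check: yes, from the black queen on c1.
White has 2 legal replies: Kxf2, Qxc1.
In check but a legal move exists → not checkmate.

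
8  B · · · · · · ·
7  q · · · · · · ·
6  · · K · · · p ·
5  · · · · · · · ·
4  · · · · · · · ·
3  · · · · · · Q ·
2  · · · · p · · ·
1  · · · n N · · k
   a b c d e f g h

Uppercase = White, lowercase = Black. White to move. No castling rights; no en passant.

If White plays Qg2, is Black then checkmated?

After Qg2: black king on h1; in check: yes, from the white queen on g2.
King squares — g1: attacked by Qg2; g2: attacked by Ne1; h2: attacked by Qg2.
Black has no legal moves → checkmate.

yes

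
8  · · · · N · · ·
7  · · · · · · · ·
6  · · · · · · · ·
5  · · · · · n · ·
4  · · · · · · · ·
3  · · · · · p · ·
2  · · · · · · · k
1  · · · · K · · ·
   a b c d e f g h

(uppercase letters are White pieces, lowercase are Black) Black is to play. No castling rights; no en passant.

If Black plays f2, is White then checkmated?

no

After f2: white king on e1; in check: yes, from the black pawn on f2.
White has 5 legal replies: Kxf2, Ke2, Kd2, Kf1, Kd1.
In check but a legal move exists → not checkmate.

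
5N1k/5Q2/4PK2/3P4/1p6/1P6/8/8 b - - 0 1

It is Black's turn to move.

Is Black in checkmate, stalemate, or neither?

Black to move; black king on h8.
In check: no.
King squares — g7: attacked by Kf6; h7: attacked by Qf7; g8: attacked by Qf7.
Legal moves for Black: none.
Not in check and no legal moves → stalemate.

stalemate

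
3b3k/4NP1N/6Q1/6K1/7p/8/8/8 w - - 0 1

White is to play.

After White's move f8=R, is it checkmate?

yes

After f8=R: black king on h8; in check: yes, from the white rook on f8.
King squares — g7: attacked by Qg6; h7: attacked by Qg6; g8: attacked by Qg6.
Black has no legal moves → checkmate.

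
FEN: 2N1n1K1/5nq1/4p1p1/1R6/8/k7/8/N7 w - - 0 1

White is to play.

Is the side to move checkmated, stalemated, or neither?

checkmate

White to move; white king on g8.
In check: yes, from the black queen on g7.
King squares — f7: attacked by Qg7; g7: attacked by Ne8; h7: attacked by Qg7; f8: attacked by Qg7; h8: attacked by Nf7.
Legal moves for White: none.
In check with no legal moves → checkmate.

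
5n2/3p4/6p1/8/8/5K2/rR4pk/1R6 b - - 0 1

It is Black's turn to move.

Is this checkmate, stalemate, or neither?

neither

Black to move; black king on h2.
In check: no.
Legal moves for Black: Nh7, Ne6, Kh3, Ra8, Ra7, Ra6, Ra5, Ra4, Ra3+, Rxb2, Ra1, d6, g5, d5.
Black has 14 legal moves and is not in check → neither.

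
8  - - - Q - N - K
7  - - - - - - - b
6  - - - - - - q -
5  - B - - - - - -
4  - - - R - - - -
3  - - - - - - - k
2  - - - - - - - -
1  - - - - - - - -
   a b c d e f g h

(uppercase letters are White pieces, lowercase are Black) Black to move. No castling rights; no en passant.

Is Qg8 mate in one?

After Qg8: white king on h8; in check: yes, from the black queen on g8.
King squares — g7: attacked by Qg8; h7: attacked by Qg8; g8: attacked by Bh7.
White has no legal moves → checkmate.

yes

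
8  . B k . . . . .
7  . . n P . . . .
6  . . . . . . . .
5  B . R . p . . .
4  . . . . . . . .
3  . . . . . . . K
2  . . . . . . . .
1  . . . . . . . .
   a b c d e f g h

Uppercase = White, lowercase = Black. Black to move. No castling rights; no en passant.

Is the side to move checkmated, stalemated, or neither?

Black to move; black king on c8.
In check: yes, from the white pawn on d7.
King squares — b7: available; c7: own knight; d7: available; b8: available; d8: available.
Legal moves for Black: Kd8, Kxb8, Kxd7, Kb7.
Black is in check but has 4 legal moves → neither.

neither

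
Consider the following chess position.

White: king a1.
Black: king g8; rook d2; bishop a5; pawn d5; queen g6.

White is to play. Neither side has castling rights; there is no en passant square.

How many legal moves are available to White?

0

White to move; king on a1.
In check: no.
Legal moves: none.
Count: 0.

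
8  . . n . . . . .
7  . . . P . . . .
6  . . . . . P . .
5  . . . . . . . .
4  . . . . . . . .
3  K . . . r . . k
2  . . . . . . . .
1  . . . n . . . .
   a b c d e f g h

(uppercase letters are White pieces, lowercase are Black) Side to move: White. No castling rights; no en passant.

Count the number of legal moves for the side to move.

White to move; king on a3.
In check: yes, from the black rook on e3.
Legal moves: Kb4, Ka4, Ka2.
Count: 3.

3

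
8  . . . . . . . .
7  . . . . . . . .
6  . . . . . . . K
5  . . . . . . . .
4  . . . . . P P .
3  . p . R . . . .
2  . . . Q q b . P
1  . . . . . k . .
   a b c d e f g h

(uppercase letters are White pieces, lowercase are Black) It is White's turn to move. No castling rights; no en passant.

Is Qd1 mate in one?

no

After Qd1: black king on f1; in check: yes, from the white queen on d1.
Black has 4 legal replies: Kg2, Be1, Qe1, Qxd1.
In check but a legal move exists → not checkmate.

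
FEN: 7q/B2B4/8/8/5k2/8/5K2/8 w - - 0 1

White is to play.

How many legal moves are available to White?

19

White to move; king on f2.
In check: no.
Legal moves: Be8, Bc8, Be6, Bc6, Bf5, Bb5, Bg4, Ba4, Bh3, Bb8+, Bb6, Bc5, Bd4, Be3+, Kg2, Ke2, Kg1, Kf1, Ke1.
Count: 19.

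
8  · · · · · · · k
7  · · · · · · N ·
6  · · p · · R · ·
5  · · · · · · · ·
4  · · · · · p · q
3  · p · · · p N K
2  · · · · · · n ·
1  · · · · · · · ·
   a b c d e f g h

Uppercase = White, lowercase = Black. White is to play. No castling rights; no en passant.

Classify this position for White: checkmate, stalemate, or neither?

checkmate

White to move; white king on h3.
In check: yes, from the black queen on h4.
King squares — g2: attacked by Pf3; h2: attacked by Qh4; g3: own knight; g4: attacked by Qh4; h4: attacked by Ng2.
Legal moves for White: none.
In check with no legal moves → checkmate.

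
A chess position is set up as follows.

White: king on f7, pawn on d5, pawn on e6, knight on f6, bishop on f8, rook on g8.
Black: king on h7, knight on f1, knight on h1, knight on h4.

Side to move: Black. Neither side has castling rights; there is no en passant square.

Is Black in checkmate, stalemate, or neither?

Black to move; black king on h7.
In check: yes, from the white knight on f6.
King squares — g6: attacked by Kf7; h6: attacked by Bf8; g7: attacked by Kf7; g8: attacked by Nf6; h8: attacked by Rg8.
Legal moves for Black: none.
In check with no legal moves → checkmate.

checkmate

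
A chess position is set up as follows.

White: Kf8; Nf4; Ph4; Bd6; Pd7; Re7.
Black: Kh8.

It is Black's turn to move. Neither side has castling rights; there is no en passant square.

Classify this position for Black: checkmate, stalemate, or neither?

stalemate

Black to move; black king on h8.
In check: no.
King squares — g7: attacked by Re7; h7: attacked by Re7; g8: attacked by Kf8.
Legal moves for Black: none.
Not in check and no legal moves → stalemate.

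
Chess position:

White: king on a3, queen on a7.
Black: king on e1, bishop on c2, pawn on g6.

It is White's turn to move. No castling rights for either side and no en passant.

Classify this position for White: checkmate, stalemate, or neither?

neither

White to move; white king on a3.
In check: no.
Legal moves for White include: Qb8, Qa8, Qh7, Qg7, Qf7, Qe7+, Qd7, Qc7, Qb7, Qb6, Qa6, Qc5, Qa5+, Qd4, Qa4, Qe3+, Qf2+, Qg1+, ... (list truncated; more exist).
White has legal moves and is not in check → neither.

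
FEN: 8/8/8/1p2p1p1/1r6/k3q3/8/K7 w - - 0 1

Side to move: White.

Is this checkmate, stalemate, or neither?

White to move; white king on a1.
In check: no.
King squares — b1: attacked by Rb4; a2: attacked by Ka3; b2: attacked by Ka3.
Legal moves for White: none.
Not in check and no legal moves → stalemate.

stalemate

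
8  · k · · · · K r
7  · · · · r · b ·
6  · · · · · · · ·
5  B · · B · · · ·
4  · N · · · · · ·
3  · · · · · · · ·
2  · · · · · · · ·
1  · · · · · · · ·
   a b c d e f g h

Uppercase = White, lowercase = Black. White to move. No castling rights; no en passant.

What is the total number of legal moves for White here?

0

White to move; king on g8.
In check: yes, from the black rook on h8.
Legal moves: none.
Count: 0.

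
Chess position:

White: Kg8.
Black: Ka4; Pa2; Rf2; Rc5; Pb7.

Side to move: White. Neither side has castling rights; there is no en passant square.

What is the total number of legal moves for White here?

3

White to move; king on g8.
In check: no.
Legal moves: Kh8, Kh7, Kg7.
Count: 3.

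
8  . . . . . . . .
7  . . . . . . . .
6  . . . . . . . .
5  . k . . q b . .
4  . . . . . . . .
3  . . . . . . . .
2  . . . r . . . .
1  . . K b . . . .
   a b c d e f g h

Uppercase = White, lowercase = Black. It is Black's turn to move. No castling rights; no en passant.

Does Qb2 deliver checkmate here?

After Qb2: white king on c1; in check: yes, from the black queen on b2.
King squares — b1: attacked by Qb2; d1: attacked by Rd2; b2: attacked by Rd2; c2: attacked by Bd1; d2: attacked by Qb2.
White has no legal moves → checkmate.

yes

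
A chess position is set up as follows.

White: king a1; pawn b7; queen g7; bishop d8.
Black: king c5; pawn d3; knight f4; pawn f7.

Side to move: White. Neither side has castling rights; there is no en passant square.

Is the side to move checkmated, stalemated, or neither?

White to move; white king on a1.
In check: no.
Legal moves for White include: Be7+, Bc7, Bf6, Bb6+, Bg5, Ba5, Bh4, Qh8, Qg8, Qf8+, Qh7, Qxf7, Qh6, Qg6, Qf6, Qg5+, Qe5+, Qg4, ... (list truncated; more exist).
White has legal moves and is not in check → neither.

neither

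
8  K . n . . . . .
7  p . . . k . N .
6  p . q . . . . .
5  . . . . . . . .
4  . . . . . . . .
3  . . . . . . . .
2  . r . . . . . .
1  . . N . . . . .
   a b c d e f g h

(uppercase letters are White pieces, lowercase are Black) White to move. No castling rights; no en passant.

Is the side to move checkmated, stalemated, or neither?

checkmate

White to move; white king on a8.
In check: yes, from the black queen on c6.
King squares — a7: attacked by Nc8; b7: attacked by Rb2; b8: attacked by Rb2.
Legal moves for White: none.
In check with no legal moves → checkmate.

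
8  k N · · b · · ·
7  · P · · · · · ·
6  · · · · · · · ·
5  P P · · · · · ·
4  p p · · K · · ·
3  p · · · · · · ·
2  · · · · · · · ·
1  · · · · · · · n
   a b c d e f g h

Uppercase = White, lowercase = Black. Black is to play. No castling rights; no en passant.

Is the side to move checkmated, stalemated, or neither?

neither

Black to move; black king on a8.
In check: yes, from the white pawn on b7.
Legal moves for Black: Kxb8, Kxb7, Ka7.
Black is in check but has 3 legal moves → neither.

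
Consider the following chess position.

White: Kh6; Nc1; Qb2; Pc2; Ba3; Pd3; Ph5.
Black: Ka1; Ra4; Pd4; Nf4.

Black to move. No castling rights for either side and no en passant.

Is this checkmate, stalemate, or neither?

Black to move; black king on a1.
In check: yes, from the white queen on b2.
King squares — b1: attacked by Qb2; a2: attacked by Nc1; b2: attacked by Ba3.
Legal moves for Black: none.
In check with no legal moves → checkmate.

checkmate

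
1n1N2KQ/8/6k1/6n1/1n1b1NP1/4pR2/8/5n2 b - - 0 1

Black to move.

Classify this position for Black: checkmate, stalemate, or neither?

Black to move; black king on g6.
In check: yes, from the white knight on f4.
King squares — f5: attacked by Pg4; g5: own knight; h5: attacked by Nf4; f6: attacked by Qh8; h6: attacked by Qh8; f7: attacked by Nd8; g7: attacked by Kg8; h7: attacked by Kg8.
Legal moves for Black: none.
In check with no legal moves → checkmate.

checkmate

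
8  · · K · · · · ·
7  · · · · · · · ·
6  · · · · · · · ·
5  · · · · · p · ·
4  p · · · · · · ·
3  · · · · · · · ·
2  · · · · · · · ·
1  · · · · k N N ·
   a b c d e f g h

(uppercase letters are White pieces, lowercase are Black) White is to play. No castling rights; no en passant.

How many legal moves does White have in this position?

White to move; king on c8.
In check: no.
Legal moves: Kd8, Kb8, Kd7, Kc7, Kb7, Nh3, Nf3+, Ne2, Ng3, Ne3, Nh2, Nd2.
Count: 12.

12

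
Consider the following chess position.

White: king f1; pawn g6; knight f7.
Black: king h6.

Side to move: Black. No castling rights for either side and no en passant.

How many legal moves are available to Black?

Black to move; king on h6.
In check: yes, from the white knight on f7.
Legal moves: Kg7, Kxg6, Kh5.
Count: 3.

3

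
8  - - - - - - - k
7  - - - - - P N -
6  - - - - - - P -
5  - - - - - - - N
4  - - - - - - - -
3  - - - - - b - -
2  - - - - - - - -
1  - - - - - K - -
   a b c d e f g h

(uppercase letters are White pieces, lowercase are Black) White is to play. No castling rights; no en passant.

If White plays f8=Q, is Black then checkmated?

After f8=Q: black king on h8; in check: yes, from the white queen on f8.
King squares — g7: attacked by Nh5; h7: attacked by Pg6; g8: attacked by Qf8.
Black has no legal moves → checkmate.

yes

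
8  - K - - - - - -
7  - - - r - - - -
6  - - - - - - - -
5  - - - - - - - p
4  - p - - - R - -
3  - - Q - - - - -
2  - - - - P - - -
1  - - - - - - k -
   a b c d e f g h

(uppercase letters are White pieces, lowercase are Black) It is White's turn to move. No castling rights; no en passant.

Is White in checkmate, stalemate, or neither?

White to move; white king on b8.
In check: no.
Legal moves for White include: Kc8, Ka8, Rf8, Rf7, Rf6, Rf5, Rh4, Rg4+, Re4, Rd4, Rc4, Rxb4, Rf3, Rf2, Rf1+, Qh8, Qc8, Qg7+, ... (list truncated; more exist).
White has legal moves and is not in check → neither.

neither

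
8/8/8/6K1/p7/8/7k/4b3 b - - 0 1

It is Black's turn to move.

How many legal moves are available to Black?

Black to move; king on h2.
In check: no.
Legal moves: Kh3, Kg3, Kg2, Kh1, Kg1, Ba5, Bh4+, Bb4, Bg3, Bc3, Bf2, Bd2+, a3.
Count: 13.

13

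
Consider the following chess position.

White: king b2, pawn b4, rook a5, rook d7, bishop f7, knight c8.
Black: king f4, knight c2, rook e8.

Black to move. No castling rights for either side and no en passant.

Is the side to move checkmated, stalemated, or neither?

Black to move; black king on f4.
In check: no.
Legal moves for Black include: Rh8, Rg8, Rf8, Rd8, Rxc8, Re7, Re6, Re5, Re4, Re3, Re2, Re1, Kg4, Ke4, Kg3, Kf3, Ke3, Nd4, ... (list truncated; more exist).
Black has legal moves and is not in check → neither.

neither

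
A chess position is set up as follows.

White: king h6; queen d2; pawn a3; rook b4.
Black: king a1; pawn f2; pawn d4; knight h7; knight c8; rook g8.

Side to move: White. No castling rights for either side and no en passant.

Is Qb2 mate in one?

yes

After Qb2: black king on a1; in check: yes, from the white queen on b2.
King squares — b1: attacked by Qb2; a2: attacked by Qb2; b2: attacked by Rb4.
Black has no legal moves → checkmate.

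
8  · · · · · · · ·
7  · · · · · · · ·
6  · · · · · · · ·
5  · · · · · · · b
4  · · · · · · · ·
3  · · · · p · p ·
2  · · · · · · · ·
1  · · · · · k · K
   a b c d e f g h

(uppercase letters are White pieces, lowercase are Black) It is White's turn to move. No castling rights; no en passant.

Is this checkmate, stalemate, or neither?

stalemate

White to move; white king on h1.
In check: no.
King squares — g1: attacked by Kf1; g2: attacked by Kf1; h2: attacked by Pg3.
Legal moves for White: none.
Not in check and no legal moves → stalemate.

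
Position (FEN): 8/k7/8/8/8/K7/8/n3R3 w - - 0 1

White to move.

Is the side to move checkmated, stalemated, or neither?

neither

White to move; white king on a3.
In check: no.
Legal moves for White: Kb4, Ka4, Kb2, Ka2, Re8, Re7+, Re6, Re5, Re4, Re3, Re2, Rh1, Rg1, Rf1, Rd1, Rc1, Rb1, Rxa1.
White has 18 legal moves and is not in check → neither.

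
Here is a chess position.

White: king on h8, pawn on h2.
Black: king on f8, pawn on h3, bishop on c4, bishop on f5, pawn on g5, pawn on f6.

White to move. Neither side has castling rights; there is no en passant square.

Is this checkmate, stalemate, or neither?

White to move; white king on h8.
In check: no.
King squares — g7: attacked by Kf8; h7: attacked by Bf5; g8: attacked by Bc4.
Legal moves for White: none.
Not in check and no legal moves → stalemate.

stalemate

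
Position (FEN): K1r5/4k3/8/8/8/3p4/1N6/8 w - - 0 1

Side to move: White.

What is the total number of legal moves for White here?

White to move; king on a8.
In check: yes, from the black rook on c8.
Legal moves: Kb7, Ka7.
Count: 2.

2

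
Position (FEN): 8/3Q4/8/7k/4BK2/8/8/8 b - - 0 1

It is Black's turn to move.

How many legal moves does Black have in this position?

2

Black to move; king on h5.
In check: no.
Legal moves: Kh6, Kh4.
Count: 2.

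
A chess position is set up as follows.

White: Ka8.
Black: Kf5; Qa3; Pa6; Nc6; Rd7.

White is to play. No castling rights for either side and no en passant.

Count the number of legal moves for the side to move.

White to move; king on a8.
In check: no.
Legal moves: none.
Count: 0.

0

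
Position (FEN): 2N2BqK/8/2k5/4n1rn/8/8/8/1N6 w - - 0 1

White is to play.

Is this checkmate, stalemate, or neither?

checkmate

White to move; white king on h8.
In check: yes, from the black queen on g8.
King squares — g7: attacked by Rg5; h7: attacked by Qg8; g8: attacked by Rg5.
Legal moves for White: none.
In check with no legal moves → checkmate.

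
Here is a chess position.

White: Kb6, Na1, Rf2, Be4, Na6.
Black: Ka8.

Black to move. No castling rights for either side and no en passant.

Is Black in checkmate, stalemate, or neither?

checkmate

Black to move; black king on a8.
In check: yes, from the white bishop on e4.
King squares — a7: attacked by Kb6; b7: attacked by Be4; b8: attacked by Na6.
Legal moves for Black: none.
In check with no legal moves → checkmate.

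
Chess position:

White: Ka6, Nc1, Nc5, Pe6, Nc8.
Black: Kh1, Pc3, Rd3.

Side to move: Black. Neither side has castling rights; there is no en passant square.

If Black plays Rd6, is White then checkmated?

no

After Rd6: white king on a6; in check: yes, from the black rook on d6.
White has 6 legal replies: Kb7, Ka7, Kb5, Ka5, Nxd6, Nb6.
In check but a legal move exists → not checkmate.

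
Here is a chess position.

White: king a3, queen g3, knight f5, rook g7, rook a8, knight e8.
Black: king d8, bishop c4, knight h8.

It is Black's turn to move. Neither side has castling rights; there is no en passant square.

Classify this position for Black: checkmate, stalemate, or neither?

checkmate

Black to move; black king on d8.
In check: yes, from the white rook on a8.
King squares — c7: attacked by Qg3; d7: attacked by Rg7; e7: attacked by Nf5; c8: attacked by Ra8; e8: attacked by Ra8.
Legal moves for Black: none.
In check with no legal moves → checkmate.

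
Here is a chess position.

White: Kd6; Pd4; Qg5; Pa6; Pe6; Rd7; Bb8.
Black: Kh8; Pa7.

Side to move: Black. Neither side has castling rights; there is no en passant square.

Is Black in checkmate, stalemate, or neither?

stalemate

Black to move; black king on h8.
In check: no.
King squares — g7: attacked by Qg5; h7: attacked by Rd7; g8: attacked by Qg5.
Legal moves for Black: none.
Not in check and no legal moves → stalemate.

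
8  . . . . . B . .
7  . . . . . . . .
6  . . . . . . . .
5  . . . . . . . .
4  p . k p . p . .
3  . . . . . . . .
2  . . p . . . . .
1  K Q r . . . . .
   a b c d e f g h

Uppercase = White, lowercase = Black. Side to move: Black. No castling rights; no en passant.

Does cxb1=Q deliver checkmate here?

After cxb1=Q: white king on a1; in check: yes, from the black queen on b1.
King squares — b1: attacked by Rc1; a2: attacked by Qb1; b2: attacked by Qb1.
White has no legal moves → checkmate.

yes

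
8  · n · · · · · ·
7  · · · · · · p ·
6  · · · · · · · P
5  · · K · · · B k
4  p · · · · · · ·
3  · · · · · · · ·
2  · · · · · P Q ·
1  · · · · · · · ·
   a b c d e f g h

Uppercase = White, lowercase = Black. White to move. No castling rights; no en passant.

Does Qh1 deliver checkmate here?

no

After Qh1: black king on h5; in check: yes, from the white queen on h1.
Black has 3 legal replies: Kg6, Kxg5, Kg4.
In check but a legal move exists → not checkmate.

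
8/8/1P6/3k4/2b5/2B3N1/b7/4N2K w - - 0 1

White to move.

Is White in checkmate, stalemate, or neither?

neither

White to move; white king on h1.
In check: no.
Legal moves for White include: Nh5, Nf5, Ne4, Ne2, Nf1, Bh8, Bg7, Bf6, Be5, Ba5, Bd4, Bb4, Bd2, Bb2, Ba1, Kh2, Kg2, Kg1, ... (list truncated; more exist).
White has legal moves and is not in check → neither.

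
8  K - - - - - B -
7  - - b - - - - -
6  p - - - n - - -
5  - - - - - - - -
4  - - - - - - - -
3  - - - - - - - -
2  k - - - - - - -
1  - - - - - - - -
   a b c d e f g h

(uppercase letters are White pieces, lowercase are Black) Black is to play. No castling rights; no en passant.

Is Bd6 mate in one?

After Bd6: white king on a8; in check: no.
White is not in check, so this cannot be checkmate.

no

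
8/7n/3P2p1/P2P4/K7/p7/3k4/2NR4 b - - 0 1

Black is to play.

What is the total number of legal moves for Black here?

Black to move; king on d2.
In check: yes, from the white rook on d1.
Legal moves: Ke3, Kc3, Kc2, Kxd1.
Count: 4.

4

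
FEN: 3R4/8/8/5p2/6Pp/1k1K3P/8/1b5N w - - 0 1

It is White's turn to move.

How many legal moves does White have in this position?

4

White to move; king on d3.
In check: yes, from the black bishop on b1.
Legal moves: Kd4, Ke3, Ke2, Kd2.
Count: 4.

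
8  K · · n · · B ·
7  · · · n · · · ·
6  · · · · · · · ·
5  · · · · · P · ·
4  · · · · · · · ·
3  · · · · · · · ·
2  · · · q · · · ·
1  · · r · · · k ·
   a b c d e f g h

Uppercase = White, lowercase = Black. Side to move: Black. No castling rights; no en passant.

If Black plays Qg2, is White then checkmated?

no

After Qg2: white king on a8; in check: yes, from the black queen on g2.
White has 2 legal replies: Ka7, Bd5.
In check but a legal move exists → not checkmate.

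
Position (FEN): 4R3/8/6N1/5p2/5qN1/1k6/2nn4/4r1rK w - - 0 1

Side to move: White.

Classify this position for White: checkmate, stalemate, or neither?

checkmate

White to move; white king on h1.
In check: yes, from the black rook on g1.
King squares — g1: attacked by Re1; g2: attacked by Rg1; h2: attacked by Qf4.
Legal moves for White: none.
In check with no legal moves → checkmate.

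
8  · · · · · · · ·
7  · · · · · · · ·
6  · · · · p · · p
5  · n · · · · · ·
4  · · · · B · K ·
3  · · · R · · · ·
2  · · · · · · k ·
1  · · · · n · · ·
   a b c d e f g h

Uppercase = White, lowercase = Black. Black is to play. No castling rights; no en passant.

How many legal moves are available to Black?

Black to move; king on g2.
In check: yes, from the white bishop on e4.
Legal moves: Kh2, Kf2, Kg1, Kf1, Nf3.
Count: 5.

5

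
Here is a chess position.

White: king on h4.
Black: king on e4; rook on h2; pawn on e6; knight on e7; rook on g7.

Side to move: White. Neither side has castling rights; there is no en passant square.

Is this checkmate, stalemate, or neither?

White to move; white king on h4.
In check: yes, from the black rook on h2.
King squares — g3: attacked by Rg7; h3: attacked by Rh2; g4: attacked by Rg7; g5: attacked by Rg7; h5: attacked by Rh2.
Legal moves for White: none.
In check with no legal moves → checkmate.

checkmate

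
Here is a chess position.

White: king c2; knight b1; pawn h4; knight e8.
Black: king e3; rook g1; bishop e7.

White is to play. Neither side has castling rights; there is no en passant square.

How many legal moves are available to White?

11

White to move; king on c2.
In check: no.
Legal moves: Ng7, Nc7, Nf6, Nd6, Kc3, Kb3, Kb2, Nc3, Na3, Nd2, h5.
Count: 11.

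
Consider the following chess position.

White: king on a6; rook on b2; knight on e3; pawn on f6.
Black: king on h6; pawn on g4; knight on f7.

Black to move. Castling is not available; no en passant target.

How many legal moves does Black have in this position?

10

Black to move; king on h6.
In check: no.
Legal moves: Nh8, Nd8, Nd6, Ng5, Ne5, Kh7, Kg6, Kh5, Kg5, g3.
Count: 10.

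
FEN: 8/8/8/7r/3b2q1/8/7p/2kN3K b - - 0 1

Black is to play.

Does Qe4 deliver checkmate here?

After Qe4: white king on h1; in check: yes, from the black queen on e4.
King squares — g1: attacked by Ph2; g2: attacked by Qe4; h2: attacked by Rh5.
White has no legal moves → checkmate.

yes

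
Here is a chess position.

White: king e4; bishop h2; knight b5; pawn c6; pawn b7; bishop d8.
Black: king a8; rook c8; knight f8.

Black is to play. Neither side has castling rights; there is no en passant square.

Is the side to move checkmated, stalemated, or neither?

Black to move; black king on a8.
In check: yes, from the white pawn on b7.
King squares — a7: attacked by Nb5; b7: attacked by Pc6; b8: attacked by Bh2.
Legal moves for Black: none.
In check with no legal moves → checkmate.

checkmate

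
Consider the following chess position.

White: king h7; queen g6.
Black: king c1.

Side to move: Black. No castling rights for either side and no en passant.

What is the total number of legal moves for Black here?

3

Black to move; king on c1.
In check: no.
Legal moves: Kd2, Kb2, Kd1.
Count: 3.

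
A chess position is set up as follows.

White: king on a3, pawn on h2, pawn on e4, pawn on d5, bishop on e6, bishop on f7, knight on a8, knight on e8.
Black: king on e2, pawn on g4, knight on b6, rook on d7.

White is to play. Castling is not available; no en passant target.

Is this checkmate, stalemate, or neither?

White to move; white king on a3.
In check: no.
Legal moves for White include: Ng7, Nec7, Nf6, Nd6, Nac7, Nxb6, Bg8, Bg6, Bh5, Bxd7, Bf5, Bxg4+, Kb4, Kb3, Kb2, Ka2, d6, e5, ... (list truncated; more exist).
White has legal moves and is not in check → neither.

neither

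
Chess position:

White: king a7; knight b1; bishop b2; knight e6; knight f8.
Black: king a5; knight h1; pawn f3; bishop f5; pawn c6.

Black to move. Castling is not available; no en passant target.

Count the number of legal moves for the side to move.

Black to move; king on a5.
In check: no.
Legal moves: Bh7, Bg6, Bxe6, Bg4, Be4, Bh3, Bd3, Bc2, Bxb1, Kb5, Kb4, Ka4, Ng3, Nf2, c5, f2.
Count: 16.

16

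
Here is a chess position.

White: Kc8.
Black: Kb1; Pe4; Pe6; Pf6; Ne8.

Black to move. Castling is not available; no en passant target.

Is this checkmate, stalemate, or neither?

neither

Black to move; black king on b1.
In check: no.
Legal moves for Black: Ng7, Nc7, Nd6+, Kc2, Kb2, Ka2, Kc1, Ka1, f5, e5, e3.
Black has 11 legal moves and is not in check → neither.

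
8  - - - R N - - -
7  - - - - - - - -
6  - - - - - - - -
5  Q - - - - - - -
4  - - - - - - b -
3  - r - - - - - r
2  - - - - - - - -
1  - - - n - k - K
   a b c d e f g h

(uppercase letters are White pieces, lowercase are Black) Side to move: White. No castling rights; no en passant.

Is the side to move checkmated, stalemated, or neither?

checkmate

White to move; white king on h1.
In check: yes, from the black rook on h3.
King squares — g1: attacked by Kf1; g2: attacked by Kf1; h2: attacked by Rh3.
Legal moves for White: none.
In check with no legal moves → checkmate.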